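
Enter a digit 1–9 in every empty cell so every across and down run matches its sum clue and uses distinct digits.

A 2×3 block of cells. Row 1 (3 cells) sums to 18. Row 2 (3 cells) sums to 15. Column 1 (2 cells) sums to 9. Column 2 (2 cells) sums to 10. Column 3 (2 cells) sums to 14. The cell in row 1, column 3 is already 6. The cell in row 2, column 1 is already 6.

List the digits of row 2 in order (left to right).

(1,1) = 9 − 6 = 3 completes the 9 down.
(1,2) = 18 − 9 = 9 completes the 18 across.
(2,2) = 10 − 9 = 1 completes the 10 down.
(2,3) = 15 − 7 = 8 completes the 15 across.

6 1 8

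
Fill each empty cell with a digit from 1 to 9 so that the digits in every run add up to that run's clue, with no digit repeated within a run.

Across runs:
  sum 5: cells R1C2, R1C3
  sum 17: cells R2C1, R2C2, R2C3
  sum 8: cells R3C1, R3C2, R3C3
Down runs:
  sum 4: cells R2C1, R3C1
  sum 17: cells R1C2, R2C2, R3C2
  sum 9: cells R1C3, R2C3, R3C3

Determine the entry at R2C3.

6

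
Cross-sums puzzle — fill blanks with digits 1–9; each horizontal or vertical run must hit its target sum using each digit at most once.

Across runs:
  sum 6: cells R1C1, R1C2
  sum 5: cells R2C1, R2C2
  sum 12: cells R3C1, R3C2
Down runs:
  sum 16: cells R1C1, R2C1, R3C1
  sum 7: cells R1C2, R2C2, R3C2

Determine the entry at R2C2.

7 in 3 cells must be {1,2,4}.
The 12 across and the 7 down share only 4, so R3C2 = 4.
R3C1 = 12 − 4 = 8 completes the 12 across.
Nothing is forced directly, so branch on R1C2, whose candidates are 1 or 2. If R1C2 = 2: then R1C1 would have to be in {4} for the 6 across but in {1,2,3,5,6,7} for the 16 down — contradiction. So R1C2 = 1.
R1C1 = 6 − 1 = 5 completes the 6 across.
R2C1 = 16 − 13 = 3 completes the 16 down.
R2C2 = 5 − 3 = 2 completes the 5 across.

2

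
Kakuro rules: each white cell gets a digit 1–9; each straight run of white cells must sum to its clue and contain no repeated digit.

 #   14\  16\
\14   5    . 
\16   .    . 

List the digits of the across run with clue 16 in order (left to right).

9 7

16 in 2 cells must be {7,9}.
R1C2 = 14 − 5 = 9 completes the 14 across.
R2C1 = 14 − 5 = 9 completes the 14 down.
R2C2 = 16 − 9 = 7 completes the 16 across.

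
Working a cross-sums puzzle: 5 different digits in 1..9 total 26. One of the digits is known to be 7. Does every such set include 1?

No

Counterexample: {2,3,5,7,9} sums to 26 under that restriction without using 1.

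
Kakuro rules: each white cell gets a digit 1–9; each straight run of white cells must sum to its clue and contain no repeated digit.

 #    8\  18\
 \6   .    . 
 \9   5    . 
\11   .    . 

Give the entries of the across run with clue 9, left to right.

R2C2 = 9 − 5 = 4 completes the 9 across.
Given what's placed, R3C1 must be 2 to fit the 11 across and 8 down.
R3C2 = 11 − 2 = 9 completes the 11 across.
R1C1 = 8 − 7 = 1 completes the 8 down.
R1C2 = 6 − 1 = 5 completes the 6 across.

5, 4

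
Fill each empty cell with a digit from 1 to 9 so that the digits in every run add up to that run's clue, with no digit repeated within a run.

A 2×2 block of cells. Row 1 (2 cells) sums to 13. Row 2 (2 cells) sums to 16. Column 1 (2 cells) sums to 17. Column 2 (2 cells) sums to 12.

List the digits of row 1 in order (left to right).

16 in 2 cells must be {7,9}; 17 in 2 cells must be {8,9}.
The 16 across and the 17 down share only 9, so (2,1) = 9.
(2,2) = 16 − 9 = 7 completes the 16 across.
(1,1) = 17 − 9 = 8 completes the 17 down.
(1,2) = 13 − 8 = 5 completes the 13 across.

8 5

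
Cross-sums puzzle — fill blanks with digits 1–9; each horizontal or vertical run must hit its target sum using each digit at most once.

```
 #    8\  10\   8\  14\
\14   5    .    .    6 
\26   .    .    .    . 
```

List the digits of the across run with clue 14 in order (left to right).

R2C1 = 8 − 5 = 3 completes the 8 down.
R2C3 = 6: the only remaining digit allowed by both the 26 across and the 8 down.
R2C4 = 14 − 6 = 8 completes the 14 down.
R1C3 = 8 − 6 = 2 completes the 8 down.
R2C2 = 26 − 17 = 9 completes the 26 across.
R1C2 = 14 − 13 = 1 completes the 14 across.

5, 1, 2, 6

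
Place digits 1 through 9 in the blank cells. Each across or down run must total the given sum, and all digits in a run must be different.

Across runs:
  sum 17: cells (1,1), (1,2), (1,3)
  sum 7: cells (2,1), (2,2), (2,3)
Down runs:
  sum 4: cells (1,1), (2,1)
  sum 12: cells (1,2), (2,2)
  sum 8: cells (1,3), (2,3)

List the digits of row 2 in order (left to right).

1, 4, 2

7 in 3 cells must be {1,2,4}; 4 in 2 cells must be {1,3}.
The 7 across and the 4 down share only 1, so (2,1) = 1.
Given what's placed, (2,2) must be 4 to fit the 7 across and 12 down.
(2,3) = 7 − 5 = 2 completes the 7 across.
(1,1) = 4 − 1 = 3 completes the 4 down.
(1,2) = 12 − 4 = 8 completes the 12 down.
(1,3) = 17 − 11 = 6 completes the 17 across.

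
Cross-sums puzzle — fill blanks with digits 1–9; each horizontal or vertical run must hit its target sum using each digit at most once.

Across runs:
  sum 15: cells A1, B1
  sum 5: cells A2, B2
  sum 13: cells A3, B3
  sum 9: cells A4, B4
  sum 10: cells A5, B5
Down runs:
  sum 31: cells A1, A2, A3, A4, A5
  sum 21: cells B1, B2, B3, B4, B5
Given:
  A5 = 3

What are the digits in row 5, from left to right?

A2 = 4: the only remaining digit allowed by both the 5 across and the 31 down.
B2 = 5 − 4 = 1 completes the 5 across.
B5 = 10 − 3 = 7 completes the 10 across.

3, 7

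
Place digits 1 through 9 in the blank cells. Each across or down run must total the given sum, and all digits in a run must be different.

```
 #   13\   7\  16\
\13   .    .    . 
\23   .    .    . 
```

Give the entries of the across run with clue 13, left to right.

5 1 7

23 in 3 cells must be {6,8,9}; 16 in 2 cells must be {7,9}.
The 23 across and the 7 down share only 6, so R2C2 = 6.
Given what's placed, R2C3 must be 9 to fit the 23 across and 16 down.
R1C2 = 7 − 6 = 1 completes the 7 down.
R1C3 = 16 − 9 = 7 completes the 16 down.
R2C1 = 23 − 15 = 8 completes the 23 across.
R1C1 = 13 − 8 = 5 completes the 13 across.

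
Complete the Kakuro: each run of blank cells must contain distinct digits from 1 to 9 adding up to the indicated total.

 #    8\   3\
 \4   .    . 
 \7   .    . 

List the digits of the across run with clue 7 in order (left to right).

4 in 2 cells must be {1,3}; 3 in 2 cells must be {1,2}.
The 4 across and the 3 down share only 1, so R1C2 = 1.
R2C2 = 3 − 1 = 2 completes the 3 down.
R1C1 = 4 − 1 = 3 completes the 4 across.
R2C1 = 7 − 2 = 5 completes the 7 across.

5 2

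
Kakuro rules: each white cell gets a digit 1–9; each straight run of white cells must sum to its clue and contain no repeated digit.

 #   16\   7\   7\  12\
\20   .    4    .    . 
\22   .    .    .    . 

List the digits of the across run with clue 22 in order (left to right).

16 in 2 cells must be {7,9}.
R2C2 = 7 − 4 = 3 completes the 7 down.
Nothing is forced directly, so branch on R1C1, whose candidates are 7 or 9. If R1C1 = 9: that forces R1C4 = 5, R2C1 = 7, R2C3 = 4, after which R2C4 would have to be in {8} for the 22 across but in {7} for the 12 down — contradiction. So R1C1 = 7.
R2C1 = 16 − 7 = 9 completes the 16 down.
No cell is forced outright now. R2C4 can only be 4 or 8 (the digits allowed by both its 22 across and its 12 down). If R2C4 = 8: then R1C4 would have to be in {1,3,6,8} for the 20 across but in {4} for the 12 down — contradiction. So R2C4 = 4.
R1C4 = 12 − 4 = 8 completes the 12 down.
R2C3 = 22 − 16 = 6 completes the 22 across.
R1C3 = 20 − 19 = 1 completes the 20 across.

9 3 6 4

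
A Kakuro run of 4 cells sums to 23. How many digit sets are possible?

9

4 distinct digits from 1–9 sum between 10 and 30.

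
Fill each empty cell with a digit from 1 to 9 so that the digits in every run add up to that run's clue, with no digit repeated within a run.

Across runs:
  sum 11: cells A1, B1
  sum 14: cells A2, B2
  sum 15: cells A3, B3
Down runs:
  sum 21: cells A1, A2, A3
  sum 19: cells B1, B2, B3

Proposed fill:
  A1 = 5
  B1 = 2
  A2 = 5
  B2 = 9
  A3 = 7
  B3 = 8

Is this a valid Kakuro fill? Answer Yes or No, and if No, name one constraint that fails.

No — the down run A1–A3 sums to 17, not 21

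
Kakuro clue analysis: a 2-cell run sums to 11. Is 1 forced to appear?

Counterexample: {2,9} sums to 11 without using 1.

No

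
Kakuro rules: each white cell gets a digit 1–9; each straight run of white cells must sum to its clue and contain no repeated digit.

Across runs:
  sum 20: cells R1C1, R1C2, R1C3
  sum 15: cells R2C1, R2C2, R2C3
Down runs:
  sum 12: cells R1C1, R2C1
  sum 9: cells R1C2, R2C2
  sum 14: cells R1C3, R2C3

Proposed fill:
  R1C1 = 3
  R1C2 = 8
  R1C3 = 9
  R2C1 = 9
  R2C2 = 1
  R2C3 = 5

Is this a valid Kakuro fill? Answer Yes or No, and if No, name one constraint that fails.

Yes

Across: 3+8+9=20; 9+1+5=15. Down: 3+9=12; 8+1=9; 9+5=14. No digit repeats within any run.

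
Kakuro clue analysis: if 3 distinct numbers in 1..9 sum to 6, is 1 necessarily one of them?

The only way to make 6 from 3 distinct digits is {1,2,3}, which contains 1.

Yes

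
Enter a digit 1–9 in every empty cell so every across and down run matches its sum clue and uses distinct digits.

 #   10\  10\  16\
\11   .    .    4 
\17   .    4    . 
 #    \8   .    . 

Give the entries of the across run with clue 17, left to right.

No cell is forced outright now. R1C2 can only be 1 or 5 (the digits allowed by both its 11 across and its 10 down). If R1C2 = 1: that forces R1C1 = 6, after which R2C1 would have to be in {5,6,7,8} for the 17 across but in {4} for the 10 down — contradiction. So R1C2 = 5.
R1C1 = 11 − 9 = 2 completes the 11 across.
R2C1 = 10 − 2 = 8 completes the 10 down.
R2C3 = 17 − 12 = 5 completes the 17 across.
R3C2 = 10 − 9 = 1 completes the 10 down.
R3C3 = 8 − 1 = 7 completes the 8 across.

8, 4, 5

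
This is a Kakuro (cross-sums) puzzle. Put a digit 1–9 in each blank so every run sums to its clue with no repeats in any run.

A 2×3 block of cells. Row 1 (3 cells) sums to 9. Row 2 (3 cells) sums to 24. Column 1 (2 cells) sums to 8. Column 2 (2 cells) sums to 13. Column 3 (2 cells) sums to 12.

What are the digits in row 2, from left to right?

7 8 9

24 in 3 cells must be {7,8,9}.
The 24 across and the 8 down share only 7, so (2,1) = 7.
(1,1) = 8 − 7 = 1 completes the 8 down.
Nothing is forced directly, so branch on (1,2), whose candidates are 5 or 6. If (1,2) = 6: then (1,3) would have to be in {2} for the 9 across but in {3,4,5,7,8,9} for the 12 down — contradiction. So (1,2) = 5.
(1,3) = 9 − 6 = 3 completes the 9 across.
(2,2) = 13 − 5 = 8 completes the 13 down.
(2,3) = 24 − 15 = 9 completes the 24 across.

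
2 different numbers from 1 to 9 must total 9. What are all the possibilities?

{1,8}; {2,7}; {3,6}; {4,5}

2 distinct digits from 1–9 sum between 3 and 17.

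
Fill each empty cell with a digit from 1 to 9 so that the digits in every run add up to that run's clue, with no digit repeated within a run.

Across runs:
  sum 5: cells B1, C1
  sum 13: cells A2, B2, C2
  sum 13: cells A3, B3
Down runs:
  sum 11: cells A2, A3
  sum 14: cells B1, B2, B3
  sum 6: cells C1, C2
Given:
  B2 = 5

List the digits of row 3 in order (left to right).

No cell is forced outright now. C2 can only be 1 or 2 (the digits allowed by both its 13 across and its 6 down). If C2 = 1: then C1 would have to be in {1,2,3,4} for the 5 across but in {5} for the 6 down — contradiction. So C2 = 2.
C1 = 6 − 2 = 4 completes the 6 down.
A2 = 13 − 7 = 6 completes the 13 across.
A3 = 11 − 6 = 5 completes the 11 down.
B3 = 13 − 5 = 8 completes the 13 across.
B1 = 5 − 4 = 1 completes the 5 across.

5 8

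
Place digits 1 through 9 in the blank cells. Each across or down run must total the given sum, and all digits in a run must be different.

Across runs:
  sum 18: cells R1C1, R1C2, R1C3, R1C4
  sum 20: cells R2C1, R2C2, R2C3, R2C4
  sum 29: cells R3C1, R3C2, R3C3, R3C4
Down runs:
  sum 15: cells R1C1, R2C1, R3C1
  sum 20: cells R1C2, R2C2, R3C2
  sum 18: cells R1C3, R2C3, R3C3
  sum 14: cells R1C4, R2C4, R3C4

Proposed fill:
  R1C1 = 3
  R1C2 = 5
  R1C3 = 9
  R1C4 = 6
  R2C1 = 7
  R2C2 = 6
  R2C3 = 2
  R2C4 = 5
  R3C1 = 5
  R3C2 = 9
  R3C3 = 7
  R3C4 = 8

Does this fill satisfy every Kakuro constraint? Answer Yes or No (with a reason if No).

No — the across run R1C1–R1C4 sums to 23, not 18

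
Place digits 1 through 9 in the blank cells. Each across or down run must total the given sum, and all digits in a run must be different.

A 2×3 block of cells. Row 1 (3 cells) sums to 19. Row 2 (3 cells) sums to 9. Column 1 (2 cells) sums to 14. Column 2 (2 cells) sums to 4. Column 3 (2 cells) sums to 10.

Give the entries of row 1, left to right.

4 in 2 cells must be {1,3}.
The 19 across and the 4 down share only 3, so (1,2) = 3.
(2,2) = 4 − 3 = 1 completes the 4 down.
Given what's placed, (1,1) must be 9 to fit the 19 across and 14 down.
(1,3) = 19 − 12 = 7 completes the 19 across.
(2,1) = 14 − 9 = 5 completes the 14 down.
(2,3) = 9 − 6 = 3 completes the 9 across.

9 3 7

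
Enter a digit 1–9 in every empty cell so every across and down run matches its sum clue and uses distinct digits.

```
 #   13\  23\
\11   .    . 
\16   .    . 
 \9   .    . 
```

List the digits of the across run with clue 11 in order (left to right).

5 6

16 in 2 cells must be {7,9}; 23 in 3 cells must be {6,8,9}.
The 16 across and the 23 down share only 9, so R2C2 = 9.
R2C1 = 16 − 9 = 7 completes the 16 across.
Nothing is forced directly, so branch on R1C2, whose candidates are 6 or 8. If R1C2 = 8: then R1C1 would have to be in {3} for the 11 across but in {1,2,4,5} for the 13 down — contradiction. So R1C2 = 6.
R1C1 = 11 − 6 = 5 completes the 11 across.
R3C1 = 13 − 12 = 1 completes the 13 down.
R3C2 = 9 − 1 = 8 completes the 9 across.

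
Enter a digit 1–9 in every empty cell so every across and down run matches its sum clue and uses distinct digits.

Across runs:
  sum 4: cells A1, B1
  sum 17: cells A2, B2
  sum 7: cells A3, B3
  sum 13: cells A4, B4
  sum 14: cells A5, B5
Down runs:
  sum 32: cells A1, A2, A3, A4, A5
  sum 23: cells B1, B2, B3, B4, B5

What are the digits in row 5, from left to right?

9 5

4 in 2 cells must be {1,3}; 17 in 2 cells must be {8,9}.
Only 3 fits A1 under both its across sum 4 and down sum 32.
B1 = 4 − 3 = 1 completes the 4 across.
Given what's placed, A3 must be 5 to fit the 7 across and 32 down.
B3 = 7 − 5 = 2 completes the 7 across.
No cell is forced outright now. A2 can only be 8 or 9 (the digits allowed by both its 17 across and its 32 down). If A2 = 9: that forces B2 = 8, A5 = 8, after which B5 would have to be in {6} for the 14 across but in {3,5,7,9} for the 23 down — contradiction. So A2 = 8.
B2 = 17 − 8 = 9 completes the 17 across.
Given what's placed, A5 must be 9 to fit the 14 across and 32 down.
B5 = 14 − 9 = 5 completes the 14 across.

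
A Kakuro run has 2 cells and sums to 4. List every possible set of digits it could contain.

2 distinct digits from 1–9 sum between 3 and 17.
Only one set works: {1,3}.

{1,3}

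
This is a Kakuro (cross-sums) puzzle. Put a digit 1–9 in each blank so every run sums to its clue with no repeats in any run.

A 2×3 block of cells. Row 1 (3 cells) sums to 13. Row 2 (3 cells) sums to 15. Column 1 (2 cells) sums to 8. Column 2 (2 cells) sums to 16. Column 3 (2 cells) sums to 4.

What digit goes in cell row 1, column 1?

16 in 2 cells must be {7,9}; 4 in 2 cells must be {1,3}.
Nothing is forced directly, so branch on (1,2), whose candidates are 7 or 9. If (1,2) = 7: that forces (1,3) = 1, (2,2) = 9, after which (2,3) would have to be in {1,2,4,5} for the 15 across but in {3} for the 4 down — contradiction. So (1,2) = 9.
(2,2) = 16 − 9 = 7 completes the 16 down.
Given what's placed, (2,3) must be 3 to fit the 15 across and 4 down.
(1,3) = 4 − 3 = 1 completes the 4 down.
(2,1) = 15 − 10 = 5 completes the 15 across.
(1,1) = 13 − 10 = 3 completes the 13 across.

3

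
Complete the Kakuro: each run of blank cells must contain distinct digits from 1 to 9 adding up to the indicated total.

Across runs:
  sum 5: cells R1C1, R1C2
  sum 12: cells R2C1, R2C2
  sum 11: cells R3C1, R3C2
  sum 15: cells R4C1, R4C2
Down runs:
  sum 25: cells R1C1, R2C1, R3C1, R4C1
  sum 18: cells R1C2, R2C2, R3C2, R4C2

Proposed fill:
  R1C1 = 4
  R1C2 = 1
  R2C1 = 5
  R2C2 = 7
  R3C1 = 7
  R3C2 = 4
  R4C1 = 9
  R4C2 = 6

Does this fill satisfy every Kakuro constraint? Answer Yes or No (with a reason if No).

Across: 4+1=5; 5+7=12; 7+4=11; 9+6=15. Down: 4+5+7+9=25; 1+7+4+6=18. No digit repeats within any run.

Yes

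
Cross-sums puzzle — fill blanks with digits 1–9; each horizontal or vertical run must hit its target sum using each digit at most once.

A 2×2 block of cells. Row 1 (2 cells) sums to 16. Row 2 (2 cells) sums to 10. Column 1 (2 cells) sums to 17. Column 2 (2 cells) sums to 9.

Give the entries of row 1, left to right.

9, 7

16 in 2 cells must be {7,9}; 17 in 2 cells must be {8,9}.
The 16 across and the 17 down share only 9, so (1,1) = 9.
(1,2) = 16 − 9 = 7 completes the 16 across.
(2,1) = 17 − 9 = 8 completes the 17 down.
(2,2) = 10 − 8 = 2 completes the 10 across.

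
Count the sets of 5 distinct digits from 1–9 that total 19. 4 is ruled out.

2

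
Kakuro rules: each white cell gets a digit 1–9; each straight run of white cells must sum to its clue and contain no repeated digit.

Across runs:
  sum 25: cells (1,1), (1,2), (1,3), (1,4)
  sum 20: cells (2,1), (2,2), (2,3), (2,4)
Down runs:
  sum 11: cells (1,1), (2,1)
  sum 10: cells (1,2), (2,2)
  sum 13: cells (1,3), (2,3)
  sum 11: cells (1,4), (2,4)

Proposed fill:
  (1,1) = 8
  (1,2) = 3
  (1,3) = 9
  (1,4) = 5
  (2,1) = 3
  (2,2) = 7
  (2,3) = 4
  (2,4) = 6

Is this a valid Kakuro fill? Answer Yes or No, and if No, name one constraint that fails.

Across: 8+3+9+5=25; 3+7+4+6=20. Down: 8+3=11; 3+7=10; 9+4=13; 5+6=11. No digit repeats within any run.

Yes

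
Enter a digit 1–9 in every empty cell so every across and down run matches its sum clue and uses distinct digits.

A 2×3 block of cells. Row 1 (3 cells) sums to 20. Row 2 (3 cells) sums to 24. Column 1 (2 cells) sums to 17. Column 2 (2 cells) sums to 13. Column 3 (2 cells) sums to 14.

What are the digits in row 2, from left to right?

24 in 3 cells must be {7,8,9}; 17 in 2 cells must be {8,9}.
Nothing is forced directly, so branch on (1,1), whose candidates are 8 or 9. If (1,1) = 8: that forces (2,1) = 9, (2,3) = 8, after which (1,3) would have to be in {3,5,7,9} for the 20 across but in {6} for the 14 down — contradiction. So (1,1) = 9.
(2,1) = 17 − 9 = 8 completes the 17 down.
Given what's placed, (2,3) must be 9 to fit the 24 across and 14 down.
(1,3) = 14 − 9 = 5 completes the 14 down.
(2,2) = 24 − 17 = 7 completes the 24 across.
(1,2) = 20 − 14 = 6 completes the 20 across.

8 7 9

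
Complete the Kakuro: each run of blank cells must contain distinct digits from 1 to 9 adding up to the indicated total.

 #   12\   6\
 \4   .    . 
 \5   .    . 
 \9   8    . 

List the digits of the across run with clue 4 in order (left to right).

1, 3

4 in 2 cells must be {1,3}; 6 in 3 cells must be {1,2,3}.
R3C2 = 9 − 8 = 1 completes the 9 across.
Given what's placed, R1C2 must be 3 to fit the 4 across and 6 down.
R2C2 = 6 − 4 = 2 completes the 6 down.
R1C1 = 4 − 3 = 1 completes the 4 across.
R2C1 = 5 − 2 = 3 completes the 5 across.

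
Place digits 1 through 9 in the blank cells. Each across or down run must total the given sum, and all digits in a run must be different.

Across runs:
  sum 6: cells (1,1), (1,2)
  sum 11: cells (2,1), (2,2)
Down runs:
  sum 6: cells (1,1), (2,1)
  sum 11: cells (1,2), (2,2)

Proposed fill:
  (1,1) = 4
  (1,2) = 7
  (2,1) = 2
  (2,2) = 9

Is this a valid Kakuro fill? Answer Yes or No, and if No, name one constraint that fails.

No — the down run (1,2)–(2,2) sums to 16, not 11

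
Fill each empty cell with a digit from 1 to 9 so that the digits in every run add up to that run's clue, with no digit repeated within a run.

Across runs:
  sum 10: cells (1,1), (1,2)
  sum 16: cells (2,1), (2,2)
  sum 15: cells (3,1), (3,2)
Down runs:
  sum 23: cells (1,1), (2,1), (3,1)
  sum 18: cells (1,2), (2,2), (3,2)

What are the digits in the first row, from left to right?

8, 2

16 in 2 cells must be {7,9}; 23 in 3 cells must be {6,8,9}.
The 16 across and the 23 down share only 9, so (2,1) = 9.
(2,2) = 16 − 9 = 7 completes the 16 across.
Nothing is forced directly, so branch on (1,1), whose candidates are 6 or 8. If (1,1) = 6: then (1,2) would have to be in {4} for the 10 across but in {2,3,5,6,8,9} for the 18 down — contradiction. So (1,1) = 8.
(1,2) = 10 − 8 = 2 completes the 10 across.
(3,1) = 23 − 17 = 6 completes the 23 down.
(3,2) = 15 − 6 = 9 completes the 15 across.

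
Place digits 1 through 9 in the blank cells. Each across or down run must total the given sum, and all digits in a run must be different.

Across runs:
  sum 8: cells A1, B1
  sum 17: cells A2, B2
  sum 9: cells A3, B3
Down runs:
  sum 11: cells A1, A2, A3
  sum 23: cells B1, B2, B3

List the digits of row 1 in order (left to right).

2 6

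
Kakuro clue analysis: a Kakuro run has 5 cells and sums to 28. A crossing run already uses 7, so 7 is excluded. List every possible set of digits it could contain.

5 distinct digits from 1–9 sum between 15 and 35.
Dropping sets that contain 7.

{1,4,6,8,9}; {2,3,6,8,9}; {2,4,5,8,9}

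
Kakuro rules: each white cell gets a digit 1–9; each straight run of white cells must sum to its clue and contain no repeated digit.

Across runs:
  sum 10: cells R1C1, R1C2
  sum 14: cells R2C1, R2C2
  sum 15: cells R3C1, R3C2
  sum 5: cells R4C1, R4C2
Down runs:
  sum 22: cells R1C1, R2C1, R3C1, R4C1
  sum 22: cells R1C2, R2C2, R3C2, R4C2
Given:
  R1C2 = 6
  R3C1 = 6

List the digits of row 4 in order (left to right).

3 2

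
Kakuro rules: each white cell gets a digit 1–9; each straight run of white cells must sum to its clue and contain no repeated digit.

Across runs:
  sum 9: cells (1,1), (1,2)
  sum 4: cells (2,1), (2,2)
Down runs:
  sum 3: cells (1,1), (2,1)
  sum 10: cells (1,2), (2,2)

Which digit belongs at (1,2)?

7

4 in 2 cells must be {1,3}; 3 in 2 cells must be {1,2}.
The 4 across and the 3 down share only 1, so (2,1) = 1.
(2,2) = 4 − 1 = 3 completes the 4 across.
(1,1) = 3 − 1 = 2 completes the 3 down.
(1,2) = 9 − 2 = 7 completes the 9 across.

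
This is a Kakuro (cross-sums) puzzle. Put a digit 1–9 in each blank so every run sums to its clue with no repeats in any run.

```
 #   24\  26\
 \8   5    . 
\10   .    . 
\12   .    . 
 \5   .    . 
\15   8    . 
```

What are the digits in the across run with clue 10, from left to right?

1 9

R1C2 = 8 − 5 = 3 completes the 8 across.
R5C2 = 15 − 8 = 7 completes the 15 across.
Nothing is forced directly, so branch on R4C2, whose candidates are 1 or 2. If R4C2 = 1: that forces R3C2 = 9, R4C1 = 4, R2C2 = 6, after which R3C1 would have to be in {3} for the 12 across but in {1,6} for the 24 down — contradiction. So R4C2 = 2.
R4C1 = 5 − 2 = 3 completes the 5 across.
R3C1 = 7: the only remaining digit allowed by both the 12 across and the 24 down.
R3C2 = 12 − 7 = 5 completes the 12 across.
R2C1 = 24 − 23 = 1 completes the 24 down.
R2C2 = 10 − 1 = 9 completes the 10 across.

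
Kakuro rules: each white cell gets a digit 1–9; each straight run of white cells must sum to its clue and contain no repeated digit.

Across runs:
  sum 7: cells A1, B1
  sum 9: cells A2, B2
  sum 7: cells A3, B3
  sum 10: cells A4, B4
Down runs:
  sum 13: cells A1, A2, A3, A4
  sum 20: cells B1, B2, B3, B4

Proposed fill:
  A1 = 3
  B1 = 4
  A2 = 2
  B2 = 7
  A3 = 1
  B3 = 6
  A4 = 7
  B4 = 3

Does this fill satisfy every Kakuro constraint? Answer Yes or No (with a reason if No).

Across: 3+4=7; 2+7=9; 1+6=7; 7+3=10. Down: 3+2+1+7=13; 4+7+6+3=20. No digit repeats within any run.

Yes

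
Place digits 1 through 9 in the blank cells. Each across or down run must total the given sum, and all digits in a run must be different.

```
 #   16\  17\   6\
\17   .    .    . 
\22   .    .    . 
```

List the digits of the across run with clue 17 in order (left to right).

7 9 1

16 in 2 cells must be {7,9}; 17 in 2 cells must be {8,9}.
The 22 across and the 6 down share only 5, so R2C3 = 5.
R1C3 = 6 − 5 = 1 completes the 6 down.
Given what's placed, R2C1 must be 9 to fit the 22 across and 16 down.
R2C2 = 22 − 14 = 8 completes the 22 across.
R1C1 = 16 − 9 = 7 completes the 16 down.
R1C2 = 17 − 8 = 9 completes the 17 across.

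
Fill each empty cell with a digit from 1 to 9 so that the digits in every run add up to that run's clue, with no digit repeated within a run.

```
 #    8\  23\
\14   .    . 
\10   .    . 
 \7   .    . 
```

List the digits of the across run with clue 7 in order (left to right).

23 in 3 cells must be {6,8,9}.
The 14 across and the 8 down share only 5, so R1C1 = 5.
R1C2 = 14 − 5 = 9 completes the 14 across.
Given what's placed, R3C2 must be 6 to fit the 7 across and 23 down.
R2C2 = 23 − 15 = 8 completes the 23 down.
R3C1 = 7 − 6 = 1 completes the 7 across.
R2C1 = 10 − 8 = 2 completes the 10 across.

1 6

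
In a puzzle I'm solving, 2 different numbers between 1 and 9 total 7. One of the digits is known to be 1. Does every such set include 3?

The only way to make 7 from 2 distinct digits under that restriction is {1,6}, which does not contain 3.

No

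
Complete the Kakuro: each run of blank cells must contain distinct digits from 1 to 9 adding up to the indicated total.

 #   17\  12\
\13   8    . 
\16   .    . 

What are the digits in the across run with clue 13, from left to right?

8 5

16 in 2 cells must be {7,9}; 17 in 2 cells must be {8,9}.
R1C2 = 13 − 8 = 5 completes the 13 across.
R2C1 = 17 − 8 = 9 completes the 17 down.
R2C2 = 16 − 9 = 7 completes the 16 across.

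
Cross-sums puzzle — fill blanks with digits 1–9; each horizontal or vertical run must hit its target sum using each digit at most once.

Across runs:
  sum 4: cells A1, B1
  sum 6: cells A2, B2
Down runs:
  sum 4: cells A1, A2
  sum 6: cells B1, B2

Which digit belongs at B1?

1

4 in 2 cells must be {1,3}.
The 4 across and the 6 down share only 1, so B1 = 1.
The 6 across and the 4 down share only 1, so A2 = 1.
B2 = 6 − 1 = 5 completes the 6 across.
A1 = 4 − 1 = 3 completes the 4 across.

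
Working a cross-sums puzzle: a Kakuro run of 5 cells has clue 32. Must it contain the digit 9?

Yes

Every partition of 32 into 5 distinct digits includes 9: {2,6,7,8,9}, {3,5,7,8,9}, {4,5,6,8,9}.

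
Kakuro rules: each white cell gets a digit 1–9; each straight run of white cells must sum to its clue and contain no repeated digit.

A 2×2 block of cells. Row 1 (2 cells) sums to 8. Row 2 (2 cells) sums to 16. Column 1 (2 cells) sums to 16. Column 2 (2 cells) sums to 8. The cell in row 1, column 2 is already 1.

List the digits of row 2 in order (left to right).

9 7

16 in 2 cells must be {7,9}.
(1,1) = 8 − 1 = 7 completes the 8 across.
(2,1) = 16 − 7 = 9 completes the 16 down.
(2,2) = 16 − 9 = 7 completes the 16 across.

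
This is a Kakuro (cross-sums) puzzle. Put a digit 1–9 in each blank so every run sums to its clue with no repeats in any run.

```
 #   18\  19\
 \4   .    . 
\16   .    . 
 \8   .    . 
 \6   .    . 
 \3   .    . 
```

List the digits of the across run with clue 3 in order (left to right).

1 2

4 in 2 cells must be {1,3}; 16 in 2 cells must be {7,9}; 3 in 2 cells must be {1,2}.
Only 7 fits R2C1 under both its across sum 16 and down sum 18.
R2C2 = 16 − 7 = 9 completes the 16 across.
Nothing is forced directly, so branch on R1C1, whose candidates are 1 or 3. If R1C1 = 1: that forces R1C2 = 3, R5C1 = 2, R5C2 = 1, R3C2 = 2, R4C1 = 5, after which R4C2 would have to be in {1} for the 6 across but in {4} for the 19 down — contradiction. So R1C1 = 3.
R1C2 = 4 − 3 = 1 completes the 4 across.
R5C2 = 2: the only remaining digit allowed by both the 3 across and the 19 down.
Given what's placed, R3C2 must be 3 to fit the 8 across and 19 down.
R4C2 = 19 − 15 = 4 completes the 19 down.
R5C1 = 3 − 2 = 1 completes the 3 across.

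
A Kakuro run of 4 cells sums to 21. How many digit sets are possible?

11

4 distinct digits from 1–9 sum between 10 and 30.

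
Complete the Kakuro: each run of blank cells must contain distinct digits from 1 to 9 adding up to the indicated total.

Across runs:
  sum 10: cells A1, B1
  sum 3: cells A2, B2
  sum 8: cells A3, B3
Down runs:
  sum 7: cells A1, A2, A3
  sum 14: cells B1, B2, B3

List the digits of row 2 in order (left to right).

3 in 2 cells must be {1,2}; 7 in 3 cells must be {1,2,4}.
Nothing is forced directly, so branch on A2, whose candidates are 1 or 2. If A2 = 1: that forces B2 = 2, A3 = 2, after which B3 would have to be in {6} for the 8 across but in {3,4,5,7,8,9} for the 14 down — contradiction. So A2 = 2.
B2 = 3 − 2 = 1 completes the 3 across.
Given what's placed, A3 must be 1 to fit the 8 across and 7 down.
B3 = 8 − 1 = 7 completes the 8 across.
A1 = 7 − 3 = 4 completes the 7 down.
B1 = 10 − 4 = 6 completes the 10 across.

2 1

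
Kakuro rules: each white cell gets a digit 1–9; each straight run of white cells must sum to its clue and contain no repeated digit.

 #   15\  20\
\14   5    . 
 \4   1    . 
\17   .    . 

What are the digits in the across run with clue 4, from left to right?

1 3

4 in 2 cells must be {1,3}; 17 in 2 cells must be {8,9}.
R1C2 = 14 − 5 = 9 completes the 14 across.
R2C2 = 4 − 1 = 3 completes the 4 across.
R3C1 = 15 − 6 = 9 completes the 15 down.
R3C2 = 17 − 9 = 8 completes the 17 across.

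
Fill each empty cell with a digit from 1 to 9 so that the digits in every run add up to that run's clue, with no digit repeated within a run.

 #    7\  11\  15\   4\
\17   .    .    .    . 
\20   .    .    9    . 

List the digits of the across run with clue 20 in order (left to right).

6, 4, 9, 1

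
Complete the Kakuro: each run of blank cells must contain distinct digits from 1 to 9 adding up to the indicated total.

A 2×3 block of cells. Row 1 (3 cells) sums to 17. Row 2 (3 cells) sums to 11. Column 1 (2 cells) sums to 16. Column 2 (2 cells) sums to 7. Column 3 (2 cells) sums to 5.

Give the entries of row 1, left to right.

9, 6, 2

16 in 2 cells must be {7,9}.
The 11 across and the 16 down share only 7, so (2,1) = 7.
(1,1) = 16 − 7 = 9 completes the 16 down.
Nothing is forced directly, so branch on (2,2), whose candidates are 1 or 3. If (2,2) = 3: then (1,2) would have to be in {1,2,3,5,6,7} for the 17 across but in {4} for the 7 down — contradiction. So (2,2) = 1.
(1,2) = 7 − 1 = 6 completes the 7 down.
(1,3) = 17 − 15 = 2 completes the 17 across.
(2,3) = 11 − 8 = 3 completes the 11 across.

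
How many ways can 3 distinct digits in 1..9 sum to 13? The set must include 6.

2

3 distinct digits from 1–9 sum between 6 and 24.
Keeping only sets containing 6.
Enumerating: {2,5,6}, {3,4,6}.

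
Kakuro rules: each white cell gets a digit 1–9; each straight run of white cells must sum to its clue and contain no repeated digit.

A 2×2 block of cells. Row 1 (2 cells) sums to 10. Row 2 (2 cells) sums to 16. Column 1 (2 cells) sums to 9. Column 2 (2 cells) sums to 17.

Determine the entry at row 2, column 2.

16 in 2 cells must be {7,9}; 17 in 2 cells must be {8,9}.
The 16 across and the 9 down share only 7, so (2,1) = 7.
(2,2) = 16 − 7 = 9 completes the 16 across.
(1,1) = 9 − 7 = 2 completes the 9 down.
(1,2) = 10 − 2 = 8 completes the 10 across.

9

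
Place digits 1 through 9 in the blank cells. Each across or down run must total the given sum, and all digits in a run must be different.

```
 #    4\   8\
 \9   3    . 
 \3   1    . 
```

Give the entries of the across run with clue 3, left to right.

3 in 2 cells must be {1,2}; 4 in 2 cells must be {1,3}.
R1C2 = 9 − 3 = 6 completes the 9 across.
R2C2 = 3 − 1 = 2 completes the 3 across.

1 2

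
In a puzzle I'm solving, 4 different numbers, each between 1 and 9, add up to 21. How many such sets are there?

11

4 distinct digits from 1–9 sum between 10 and 30.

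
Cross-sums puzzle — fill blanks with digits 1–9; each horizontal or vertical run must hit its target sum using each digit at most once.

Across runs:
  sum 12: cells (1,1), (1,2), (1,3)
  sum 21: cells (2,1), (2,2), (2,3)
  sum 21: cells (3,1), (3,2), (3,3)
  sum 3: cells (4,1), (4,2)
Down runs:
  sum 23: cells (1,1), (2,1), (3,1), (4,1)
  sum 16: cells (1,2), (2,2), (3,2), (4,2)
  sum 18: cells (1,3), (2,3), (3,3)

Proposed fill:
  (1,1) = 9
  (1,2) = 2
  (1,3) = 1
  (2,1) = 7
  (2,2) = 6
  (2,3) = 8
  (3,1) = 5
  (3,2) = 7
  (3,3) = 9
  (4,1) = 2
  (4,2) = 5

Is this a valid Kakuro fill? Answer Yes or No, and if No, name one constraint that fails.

No — the down run (1,2)–(4,2) sums to 20, not 16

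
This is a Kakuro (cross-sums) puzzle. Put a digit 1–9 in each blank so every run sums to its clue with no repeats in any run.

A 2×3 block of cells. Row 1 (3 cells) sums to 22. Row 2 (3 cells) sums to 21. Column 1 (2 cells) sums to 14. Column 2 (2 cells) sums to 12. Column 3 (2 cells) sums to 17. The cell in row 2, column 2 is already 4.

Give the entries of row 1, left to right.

17 in 2 cells must be {8,9}.
(1,2) = 12 − 4 = 8 completes the 12 down.
Given what's placed, (1,3) must be 9 to fit the 22 across and 17 down.
(2,3) = 17 − 9 = 8 completes the 17 down.
(1,1) = 22 − 17 = 5 completes the 22 across.
(2,1) = 21 − 12 = 9 completes the 21 across.

5 8 9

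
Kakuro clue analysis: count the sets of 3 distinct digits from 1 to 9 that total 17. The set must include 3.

2

3 distinct digits from 1–9 sum between 6 and 24.
Keeping only sets containing 3.
Enumerating: {3,5,9}, {3,6,8}.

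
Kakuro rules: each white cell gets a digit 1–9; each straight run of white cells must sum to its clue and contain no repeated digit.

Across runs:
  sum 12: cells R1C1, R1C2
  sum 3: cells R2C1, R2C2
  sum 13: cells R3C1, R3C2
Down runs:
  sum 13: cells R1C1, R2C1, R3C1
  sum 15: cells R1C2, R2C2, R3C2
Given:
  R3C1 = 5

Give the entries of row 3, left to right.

3 in 2 cells must be {1,2}.
Given what's placed, R1C1 must be 7 to fit the 12 across and 13 down.
R1C2 = 12 − 7 = 5 completes the 12 across.
R2C1 = 13 − 12 = 1 completes the 13 down.
R2C2 = 3 − 1 = 2 completes the 3 across.
R3C2 = 13 − 5 = 8 completes the 13 across.

5 8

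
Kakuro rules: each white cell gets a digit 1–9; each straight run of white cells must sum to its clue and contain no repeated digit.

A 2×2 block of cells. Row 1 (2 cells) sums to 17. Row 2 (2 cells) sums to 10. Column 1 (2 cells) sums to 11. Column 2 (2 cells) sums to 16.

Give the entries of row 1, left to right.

17 in 2 cells must be {8,9}; 16 in 2 cells must be {7,9}.
The 17 across and the 16 down share only 9, so (1,2) = 9.
(2,2) = 16 − 9 = 7 completes the 16 down.
(1,1) = 17 − 9 = 8 completes the 17 across.
(2,1) = 10 − 7 = 3 completes the 10 across.

8 9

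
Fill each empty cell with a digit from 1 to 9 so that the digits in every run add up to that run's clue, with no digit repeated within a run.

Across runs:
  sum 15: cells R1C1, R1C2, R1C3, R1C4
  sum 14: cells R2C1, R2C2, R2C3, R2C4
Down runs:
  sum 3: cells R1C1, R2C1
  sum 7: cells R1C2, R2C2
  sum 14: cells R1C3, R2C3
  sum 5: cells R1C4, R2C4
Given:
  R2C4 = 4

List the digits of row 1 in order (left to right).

2 4 8 1

3 in 2 cells must be {1,2}.
R1C4 = 5 − 4 = 1 completes the 5 down.
Given what's placed, R1C1 must be 2 to fit the 15 across and 3 down.
R2C1 = 3 − 2 = 1 completes the 3 down.
Given what's placed, R2C3 must be 6 to fit the 14 across and 14 down.
R1C3 = 14 − 6 = 8 completes the 14 down.
R2C2 = 14 − 11 = 3 completes the 14 across.
R1C2 = 15 − 11 = 4 completes the 15 across.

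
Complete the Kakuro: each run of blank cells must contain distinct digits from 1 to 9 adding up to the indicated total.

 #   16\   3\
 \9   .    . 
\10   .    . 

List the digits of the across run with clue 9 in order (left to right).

7 2

16 in 2 cells must be {7,9}; 3 in 2 cells must be {1,2}.
The 9 across and the 16 down share only 7, so R1C1 = 7.
R1C2 = 9 − 7 = 2 completes the 9 across.
R2C1 = 16 − 7 = 9 completes the 16 down.
R2C2 = 10 − 9 = 1 completes the 10 across.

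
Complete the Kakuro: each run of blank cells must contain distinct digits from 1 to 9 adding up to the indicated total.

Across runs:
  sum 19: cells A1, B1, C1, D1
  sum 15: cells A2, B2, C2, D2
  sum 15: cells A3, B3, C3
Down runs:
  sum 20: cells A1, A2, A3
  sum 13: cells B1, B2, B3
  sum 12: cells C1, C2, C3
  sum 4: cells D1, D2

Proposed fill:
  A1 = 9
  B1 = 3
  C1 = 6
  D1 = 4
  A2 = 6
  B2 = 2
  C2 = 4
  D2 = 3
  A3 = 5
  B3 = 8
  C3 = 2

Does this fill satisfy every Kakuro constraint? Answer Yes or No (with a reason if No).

No — the across run A1–D1 sums to 22, not 19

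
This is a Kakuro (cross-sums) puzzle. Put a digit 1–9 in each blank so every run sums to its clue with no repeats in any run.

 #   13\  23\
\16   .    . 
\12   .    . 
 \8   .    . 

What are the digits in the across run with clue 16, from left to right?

7, 9

16 in 2 cells must be {7,9}; 23 in 3 cells must be {6,8,9}.
The 16 across and the 23 down share only 9, so R1C2 = 9.
Given what's placed, R2C2 must be 8 to fit the 12 across and 23 down.
R3C2 = 23 − 17 = 6 completes the 23 down.
R1C1 = 16 − 9 = 7 completes the 16 across.
R2C1 = 12 − 8 = 4 completes the 12 across.
R3C1 = 8 − 6 = 2 completes the 8 across.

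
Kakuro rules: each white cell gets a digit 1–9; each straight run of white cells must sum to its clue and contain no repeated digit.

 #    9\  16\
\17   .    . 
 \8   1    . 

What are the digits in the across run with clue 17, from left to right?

17 in 2 cells must be {8,9}; 16 in 2 cells must be {7,9}.
R1C1 = 9 − 1 = 8 completes the 9 down.
R1C2 = 17 − 8 = 9 completes the 17 across.
R2C2 = 8 − 1 = 7 completes the 8 across.

8 9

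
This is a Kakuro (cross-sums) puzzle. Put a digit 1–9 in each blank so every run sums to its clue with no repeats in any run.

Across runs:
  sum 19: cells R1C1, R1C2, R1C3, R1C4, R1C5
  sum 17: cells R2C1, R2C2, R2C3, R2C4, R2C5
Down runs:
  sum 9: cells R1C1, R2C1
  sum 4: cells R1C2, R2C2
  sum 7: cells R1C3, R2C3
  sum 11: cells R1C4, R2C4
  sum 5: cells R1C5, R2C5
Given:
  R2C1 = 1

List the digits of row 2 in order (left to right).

4 in 2 cells must be {1,3}.
R1C1 = 9 − 1 = 8 completes the 9 down.
R2C2 = 3: the only remaining digit allowed by both the 17 across and the 4 down.
R1C2 = 4 − 3 = 1 completes the 4 down.
No cell is forced outright now. R1C5 can only be 2 or 3 (the digits allowed by both its 19 across and its 5 down). If R1C5 = 2: then R2C5 would have to be in {2,4,5,6,7} for the 17 across but in {3} for the 5 down — contradiction. So R1C5 = 3.
R2C5 = 5 − 3 = 2 completes the 5 down.
No cell is forced outright now. R1C3 can only be 2 or 5 (the digits allowed by both its 19 across and its 7 down). If R1C3 = 5: that forces R1C4 = 2, after which R2C3 would have to be in {4,5,6,7} for the 17 across but in {2} for the 7 down — contradiction. So R1C3 = 2.
R1C4 = 19 − 14 = 5 completes the 19 across.
R2C3 = 7 − 2 = 5 completes the 7 down.
R2C4 = 17 − 11 = 6 completes the 17 across.

1 3 5 6 2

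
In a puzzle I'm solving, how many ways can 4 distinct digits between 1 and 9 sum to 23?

4 distinct digits from 1–9 sum between 10 and 30.

9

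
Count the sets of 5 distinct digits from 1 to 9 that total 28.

9

5 distinct digits from 1–9 sum between 15 and 35.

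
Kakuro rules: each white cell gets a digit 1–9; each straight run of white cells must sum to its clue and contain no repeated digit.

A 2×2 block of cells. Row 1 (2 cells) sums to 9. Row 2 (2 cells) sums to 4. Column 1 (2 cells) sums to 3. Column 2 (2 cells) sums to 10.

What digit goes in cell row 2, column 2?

4 in 2 cells must be {1,3}; 3 in 2 cells must be {1,2}.
The 4 across and the 3 down share only 1, so (2,1) = 1.
(2,2) = 4 − 1 = 3 completes the 4 across.
(1,1) = 3 − 1 = 2 completes the 3 down.
(1,2) = 9 − 2 = 7 completes the 9 across.

3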